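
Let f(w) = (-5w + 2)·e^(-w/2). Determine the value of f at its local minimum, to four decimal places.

-3.0119

Differentiating with the product rule gives f'(w) = ((5/2)w - 6)·e^(-w/2). Since e^(-w/2) > 0, the only critical point is w = 12/5.
f''(12/5) has the same sign as 5/2 > 0, so this is a local minimum.
f(12/5) = (-10)·e^(-6/5) ≈ -3.0119.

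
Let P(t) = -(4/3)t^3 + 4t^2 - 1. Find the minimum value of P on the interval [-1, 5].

Differentiating, P'(t) = -4t^2 + 8t; which vanishes at t = 0 and t = 2.
Compare values at every candidate in [-1, 5]: P(-1) = 13/3,  P(0) = -1,  P(2) = 13/3,  P(5) = -203/3.
So the minimum is P(5) = -203/3.

-203/3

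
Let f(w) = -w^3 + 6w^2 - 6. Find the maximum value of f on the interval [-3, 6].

75

The derivative is -3w^2 + 12w, which vanishes at w = 0 and w = 4.
Candidates: f(-3) = 75, f(0) = -6, f(4) = 26, f(6) = -6.
The maximum over the interval is 75, attained at w = -3.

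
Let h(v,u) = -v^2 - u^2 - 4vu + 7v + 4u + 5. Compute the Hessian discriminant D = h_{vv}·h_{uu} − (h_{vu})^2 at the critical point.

-12

∂h/∂v = -2v - 4u + 7 = 0 and ∂h/∂u = -4v - 2u + 4 = 0, so (v, u) = (1/6, 5/3).
The Hessian has h_{vv} = -2, h_{uu} = -2, h_{vu} = -4, giving D = -12 < 0, so the point is a saddle point.
D = (-2)·(-2) − (-4)^2 = -12.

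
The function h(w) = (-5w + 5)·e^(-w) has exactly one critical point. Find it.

2

h'(w) = (-5)·e^(-w) + (-5w + 5)·(-1)·e^(-w) = (5w - 10)·e^(-w). Since e^(-w) > 0, the only critical point is w = 2.
h''(2) has the same sign as 5 > 0, so this is a local minimum.
h(2) = (-5)·e^(-2) ≈ -0.6767.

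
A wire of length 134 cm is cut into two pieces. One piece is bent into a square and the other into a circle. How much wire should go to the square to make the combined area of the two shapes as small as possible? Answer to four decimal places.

75.0533

Let x be the length used for the square. Square side x/4; circle radius (134−x)/(2π).
A(x) = (x/4)² + π·((134−x)/(2π))² = x²/16 + (134−x)²/(4π) for 0 ≤ x ≤ 134. A'(x) = x/8 − (134−x)/(2π) = 0 gives x = 4·134/(π+4) ≈ 75.0533.
A'' = 1/8 + 1/(2π) > 0, so this gives the minimum combined area; x ≈ 75.0533 cm to the square.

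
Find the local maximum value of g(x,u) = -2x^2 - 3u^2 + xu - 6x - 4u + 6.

302/23

∂g/∂x = -4x + u - 6 = 0 and ∂g/∂u = x - 6u - 4 = 0, so (x, u) = (-40/23, -22/23).
The Hessian has g_{xx} = -4, g_{uu} = -6, g_{xu} = 1, giving D = 23 > 0 with g_{xx} < 0, so the point is a local maximum.
g(-40/23, -22/23) = 302/23.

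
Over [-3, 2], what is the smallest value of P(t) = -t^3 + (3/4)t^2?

-5

Differentiating, P'(t) = -3t^2 + (3/2)t; which vanishes at t = 0 and t = 1/2.
Compare values at every candidate in [-3, 2]: P(-3) = 135/4,  P(0) = 0,  P(1/2) = 1/16,  P(2) = -5.
Hence the absolute minimum is -5 at t = 2.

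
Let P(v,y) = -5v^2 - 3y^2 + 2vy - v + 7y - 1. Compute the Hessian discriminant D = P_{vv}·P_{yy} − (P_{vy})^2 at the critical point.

56

∂P/∂v = -10v + 2y - 1 = 0 and ∂P/∂y = 2v - 6y + 7 = 0, so (v, y) = (1/7, 17/14).
The Hessian has P_{vv} = -10, P_{yy} = -6, P_{vy} = 2, giving D = 56 > 0 with P_{vv} < 0, so the point is a local maximum.
D = (-10)·(-6) − (2)^2 = 56.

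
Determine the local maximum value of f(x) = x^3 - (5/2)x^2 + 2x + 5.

Critical points: f'(x) = 3x^2 - 5x + 2 vanishes at x = 2/3, 1.
Since f''(x) = 6x - 5, we get f''(2/3) = -1 < 0 ⇒ local maximum; f''(1) = 1 > 0 ⇒ local minimum.
Thus f has its local maximum at x = 2/3, with value 149/27.

149/27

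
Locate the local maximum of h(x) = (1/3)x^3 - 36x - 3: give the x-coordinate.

-6

h'(x) = x^2 - 36. Setting h'(x) = 0 gives x ∈ {-6, 6}.
h''(x) = 2x. h''(-6) = -12 < 0 ⇒ local maximum; h''(6) = 12 > 0 ⇒ local minimum.
Thus h has its local maximum at x = -6, with value 141.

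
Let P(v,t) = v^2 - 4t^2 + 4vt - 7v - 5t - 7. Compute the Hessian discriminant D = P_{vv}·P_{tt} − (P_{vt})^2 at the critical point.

∂P/∂v = 2v + 4t - 7 = 0 and ∂P/∂t = 4v - 8t - 5 = 0, so (v, t) = (19/8, 9/16).
The Hessian has P_{vv} = 2, P_{tt} = -8, P_{vt} = 4, giving D = -32 < 0, so the point is a saddle point.
D = (2)·(-8) − (4)^2 = -32.

-32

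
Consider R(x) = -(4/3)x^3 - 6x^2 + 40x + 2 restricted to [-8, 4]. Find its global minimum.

The derivative is -4x^2 - 12x + 40, which vanishes at x = -5 and x = 2.
Compare values at every candidate in [-8, 4]: R(-8) = -58/3,  R(-5) = -544/3,  R(2) = 142/3,  R(4) = -58/3.
So the minimum is R(-5) = -544/3.

-544/3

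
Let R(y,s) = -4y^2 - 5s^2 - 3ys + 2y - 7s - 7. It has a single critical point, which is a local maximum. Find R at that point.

∂R/∂y = -8y - 3s + 2 = 0 and ∂R/∂s = -3y - 10s - 7 = 0, so (y, s) = (41/71, -62/71).
The Hessian has R_{yy} = -8, R_{ss} = -10, R_{ys} = -3, giving D = 71 > 0 with R_{yy} < 0, so the point is a local maximum.
R(41/71, -62/71) = -239/71.

-239/71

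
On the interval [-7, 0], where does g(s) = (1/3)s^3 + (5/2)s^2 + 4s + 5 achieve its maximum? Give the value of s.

-4

Differentiating, g'(s) = s^2 + 5s + 4; which vanishes at s = -4 and s = -1.
Candidates: g(-7) = -89/6,  g(-4) = 23/3,  g(-1) = 19/6,  g(0) = 5.
The maximum over the interval is 23/3, attained at s = -4.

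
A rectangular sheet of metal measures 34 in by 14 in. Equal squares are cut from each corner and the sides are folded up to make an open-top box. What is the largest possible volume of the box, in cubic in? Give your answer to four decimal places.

With cut size x, the volume is V(x) = x(34 − 2x)(14 − 2x) for 0 < x < 7.
V'(x) = 12x^2 − 192x + 476. Setting V'(x) = 0 gives x ≈ 3.0671 (the root in (0, 7)).
V''(x) = 24x − 192 is negative there, so this is the maximum; V ≈ 672.2679.

672.2679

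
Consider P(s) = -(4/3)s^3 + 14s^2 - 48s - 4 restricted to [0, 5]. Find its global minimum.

The derivative is -4s^2 + 28s - 48, which vanishes at s = 3 and s = 4.
Evaluating at the critical points and endpoints: P(0) = -4, P(3) = -58, P(4) = -172/3, P(5) = -182/3.
Hence the absolute minimum is -182/3 at s = 5.

-182/3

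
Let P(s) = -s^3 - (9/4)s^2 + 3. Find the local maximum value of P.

Critical points: P'(s) = -3s^2 - (9/2)s vanishes at s = -3/2, 0.
Since P''(s) = -6s - 9/2, we get P''(-3/2) = 9/2 > 0 ⇒ local minimum; P''(0) = -9/2 < 0 ⇒ local maximum.
Thus P has its local maximum at s = 0, with value 3.

3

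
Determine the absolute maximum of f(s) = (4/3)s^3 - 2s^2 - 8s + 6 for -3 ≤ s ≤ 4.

82/3

f'(s) = 4s^2 - 4s - 8, which vanishes at s = -1 and s = 2.
Compare values at every candidate in [-3, 4]: f(-3) = -24, f(-1) = 32/3, f(2) = -22/3, f(4) = 82/3.
The maximum over the interval is 82/3, attained at s = 4.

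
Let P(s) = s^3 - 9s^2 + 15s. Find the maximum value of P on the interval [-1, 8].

56

The derivative is 3s^2 - 18s + 15, which vanishes at s = 1 and s = 5.
Compare values at every candidate in [-1, 8]: P(-1) = -25, P(1) = 7, P(5) = -25, P(8) = 56.
So the maximum is P(8) = 56.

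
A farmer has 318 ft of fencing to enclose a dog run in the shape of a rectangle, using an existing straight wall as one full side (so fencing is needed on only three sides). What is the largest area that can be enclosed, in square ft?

Let the sides perpendicular to the wall have length x and the parallel side y, so 2x + y = 318 and the area is A = xy = x(318 − 2x).
A'(x) = 318 − 4x = 0 gives x = 159/2, and A''(x) = −4 < 0 confirms a maximum.
Then y = 318 − 2·159/2 = 159 and A = 25281/2.

25281/2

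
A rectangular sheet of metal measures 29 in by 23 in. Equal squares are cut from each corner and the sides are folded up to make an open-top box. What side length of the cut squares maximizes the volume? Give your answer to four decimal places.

4.2476

With cut size x, the volume is V(x) = x(29 − 2x)(23 − 2x) for 0 < x < 11.5.
V'(x) = 12x^2 − 208x + 667. Setting V'(x) = 0 gives x ≈ 4.2476 (the root in (0, 11.5)).
V''(x) = 24x − 208 is negative there, so this is the maximum; V ≈ 1263.3128.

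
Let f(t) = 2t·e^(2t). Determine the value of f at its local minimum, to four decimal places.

Differentiating with the product rule gives f'(t) = (4t + 2)·e^(2t). Since e^(2t) > 0, the only critical point is t = -1/2.
f''(-1/2) has the same sign as 4 > 0, so this is a local minimum.
f(-1/2) = (-1)·e^(-1) ≈ -0.3679.

-0.3679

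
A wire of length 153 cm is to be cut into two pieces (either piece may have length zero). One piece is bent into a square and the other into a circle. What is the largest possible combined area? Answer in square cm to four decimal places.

Let x be the length used for the square. Square side x/4; circle radius (153−x)/(2π).
A(x) = (x/4)² + π·((153−x)/(2π))² = x²/16 + (153−x)²/(4π) for 0 ≤ x ≤ 153. A'(x) = x/8 − (153−x)/(2π) = 0 gives x = 4·153/(π+4) ≈ 85.6952.
A'' > 0, so the interior critical point is a minimum; the maximum is at an endpoint. A(0) = 1862.8290 and A(153) = 1463.0625, so the largest area is 1862.8290.

1862.8290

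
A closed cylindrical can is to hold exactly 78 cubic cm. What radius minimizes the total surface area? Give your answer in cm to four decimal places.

2.3155

With radius r and height h, πr²h = 78 so h = 78/(πr²), and S(r) = 2πr² + 2πrh = 2πr² + 2·78/r.
S'(r) = 4πr − 2·78/r² = 0 ⇒ r³ = 78/(2π), so r ≈ 2.3155 and h = 2r ≈ 4.6309.
S''(r) = 4π + 4·78/r³ > 0, so this is the minimum; S ≈ 101.0596.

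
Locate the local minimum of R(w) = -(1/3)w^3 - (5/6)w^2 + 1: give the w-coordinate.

-5/3

R'(w) = -w^2 - (5/3)w. Setting R'(w) = 0 gives w ∈ {-5/3, 0}.
Second-derivative test with R''(w) = -2w - 5/3: R''(-5/3) = 5/3 > 0 ⇒ local minimum; R''(0) = -5/3 < 0 ⇒ local maximum.
So the local minimum value is R(-5/3) = 37/162.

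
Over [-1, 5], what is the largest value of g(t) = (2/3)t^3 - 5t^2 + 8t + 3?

Differentiating, g'(t) = 2t^2 - 10t + 8; which vanishes at t = 1 and t = 4.
Candidates: g(-1) = -32/3,  g(1) = 20/3,  g(4) = -7/3,  g(5) = 4/3.
Hence the absolute maximum is 20/3 at t = 1.

20/3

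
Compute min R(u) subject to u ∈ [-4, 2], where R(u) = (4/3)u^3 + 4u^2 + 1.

R'(u) = 4u^2 + 8u, which vanishes at u = -2 and u = 0.
Candidates: R(-4) = -61/3,  R(-2) = 19/3,  R(0) = 1,  R(2) = 83/3.
Hence the absolute minimum is -61/3 at u = -4.

-61/3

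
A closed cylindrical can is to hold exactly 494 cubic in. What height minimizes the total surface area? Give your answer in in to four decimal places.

With radius r and height h, πr²h = 494 so h = 494/(πr²), and S(r) = 2πr² + 2πrh = 2πr² + 2·494/r.
S'(r) = 4πr − 2·494/r² = 0 ⇒ r³ = 494/(2π), so r ≈ 4.2840 and h = 2r ≈ 8.5680.
S''(r) = 4π + 4·494/r³ > 0, so this is the minimum; S ≈ 345.9387.

8.5680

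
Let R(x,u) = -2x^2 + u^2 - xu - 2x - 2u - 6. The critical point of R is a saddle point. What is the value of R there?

∂R/∂x = -4x - u - 2 = 0 and ∂R/∂u = -x + 2u - 2 = 0, so (x, u) = (-2/3, 2/3).
The Hessian has R_{xx} = -4, R_{uu} = 2, R_{xu} = -1, giving D = -9 < 0, so the point is a saddle point.
R(-2/3, 2/3) = -6.

-6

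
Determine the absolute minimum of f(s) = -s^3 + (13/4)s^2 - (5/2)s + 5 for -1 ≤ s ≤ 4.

-17

f'(s) = -3s^2 + (13/2)s - 5/2, which vanishes at s = 1/2 and s = 5/3.
Compare values at every candidate in [-1, 4]: f(-1) = 47/4; f(1/2) = 71/16; f(5/3) = 565/108; f(4) = -17.
So the minimum is f(4) = -17.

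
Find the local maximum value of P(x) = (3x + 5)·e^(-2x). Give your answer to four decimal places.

15.4684

By the product rule, P'(x) = (-6x - 7)·e^(-2x). Since e^(-2x) > 0, the only critical point is x = -7/6.
P''(-7/6) has the same sign as -6 < 0, so this is a local maximum.
P(-7/6) = (3/2)·e^(7/3) ≈ 15.4684.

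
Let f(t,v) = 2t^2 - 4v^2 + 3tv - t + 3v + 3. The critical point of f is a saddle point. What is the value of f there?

146/41

∂f/∂t = 4t + 3v - 1 = 0 and ∂f/∂v = 3t - 8v + 3 = 0, so (t, v) = (-1/41, 15/41).
The Hessian has f_{tt} = 4, f_{vv} = -8, f_{tv} = 3, giving D = -41 < 0, so the point is a saddle point.
f(-1/41, 15/41) = 146/41.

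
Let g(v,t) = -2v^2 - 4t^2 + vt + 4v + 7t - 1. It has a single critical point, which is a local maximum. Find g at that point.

∂g/∂v = -4v + t + 4 = 0 and ∂g/∂t = v - 8t + 7 = 0, so (v, t) = (39/31, 32/31).
The Hessian has g_{vv} = -4, g_{tt} = -8, g_{vt} = 1, giving D = 31 > 0 with g_{vv} < 0, so the point is a local maximum.
g(39/31, 32/31) = 159/31.

159/31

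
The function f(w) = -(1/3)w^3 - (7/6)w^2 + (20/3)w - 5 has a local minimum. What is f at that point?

f'(w) = -w^2 - (7/3)w + 20/3 = 0 at w = -4, 5/3.
f''(w) = -2w - 7/3. f''(-4) = 17/3 > 0 ⇒ local minimum; f''(5/3) = -17/3 < 0 ⇒ local maximum.
The local minimum is f(-4) = -29.

-29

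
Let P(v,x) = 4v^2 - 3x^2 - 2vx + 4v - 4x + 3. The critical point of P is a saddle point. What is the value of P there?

35/13

∂P/∂v = 8v - 2x + 4 = 0 and ∂P/∂x = -2v - 6x - 4 = 0, so (v, x) = (-8/13, -6/13).
The Hessian has P_{vv} = 8, P_{xx} = -6, P_{vx} = -2, giving D = -52 < 0, so the point is a saddle point.
P(-8/13, -6/13) = 35/13.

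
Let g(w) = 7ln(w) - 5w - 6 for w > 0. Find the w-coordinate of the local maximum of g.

7/5

g'(w) = 7/w − 5 = 0 gives w = 7/5.
g''(w) = -7/w², which is negative for w > 0, so this is a local maximum.
g(7/5) = 7·ln(7/5) - 7 - 6 ≈ -10.6447.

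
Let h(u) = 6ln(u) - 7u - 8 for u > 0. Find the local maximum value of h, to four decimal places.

h'(u) = 6/u − 7 = 0 gives u = 6/7.
h''(u) = -6/u², which is negative for u > 0, so this is a local maximum.
h(6/7) = 6·ln(6/7) - 6 - 8 ≈ -14.9249.

-14.9249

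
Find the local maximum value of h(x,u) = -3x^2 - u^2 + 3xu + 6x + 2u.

28

∂h/∂x = -6x + 3u + 6 = 0 and ∂h/∂u = 3x - 2u + 2 = 0, so (x, u) = (6, 10).
The Hessian has h_{xx} = -6, h_{uu} = -2, h_{xu} = 3, giving D = 3 > 0 with h_{xx} < 0, so the point is a local maximum.
h(6, 10) = 28.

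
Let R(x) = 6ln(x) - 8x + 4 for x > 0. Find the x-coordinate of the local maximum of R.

R'(x) = 6/x − 8 = 0 gives x = 3/4.
R''(x) = -6/x², which is negative for x > 0, so this is a local maximum.
R(3/4) = 6·ln(3/4) - 6 + 4 ≈ -3.7261.

3/4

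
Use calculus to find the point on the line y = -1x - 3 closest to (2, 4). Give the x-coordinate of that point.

-5/2

Minimize D(x)^2 = (x - 2)^2 + (-x - 7)^2.
d/dx[D^2] = 2(x - 2) + 2·(-1)·(-x - 7) = 0 ⇒ x = -5/2.
Then y = -1/2 and the distance is √(81/2) ≈ 6.3640.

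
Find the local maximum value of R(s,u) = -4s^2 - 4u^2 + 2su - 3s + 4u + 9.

∂R/∂s = -8s + 2u - 3 = 0 and ∂R/∂u = 2s - 8u + 4 = 0, so (s, u) = (-4/15, 13/30).
The Hessian has R_{ss} = -8, R_{uu} = -8, R_{su} = 2, giving D = 60 > 0 with R_{ss} < 0, so the point is a local maximum.
R(-4/15, 13/30) = 154/15.

154/15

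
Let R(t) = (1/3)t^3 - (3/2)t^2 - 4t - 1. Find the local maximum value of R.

7/6

R'(t) = t^2 - 3t - 4. Setting R'(t) = 0 gives t ∈ {-1, 4}.
Since R''(t) = 2t - 3, we get R''(-1) = -5 < 0 ⇒ local maximum; R''(4) = 5 > 0 ⇒ local minimum.
So the local maximum value is R(-1) = 7/6.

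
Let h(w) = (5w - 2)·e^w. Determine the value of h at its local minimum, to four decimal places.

-2.7441

h'(w) = 5·e^w + (5w - 2)·1·e^w = (5w + 3)·e^w. Since e^w > 0, the only critical point is w = -3/5.
h''(-3/5) has the same sign as 5 > 0, so this is a local minimum.
h(-3/5) = (-5)·e^(-3/5) ≈ -2.7441.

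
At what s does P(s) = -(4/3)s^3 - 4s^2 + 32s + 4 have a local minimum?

-4

P'(s) = -4s^2 - 8s + 32 = 0 at s = -4, 2.
Since P''(s) = -8s - 8, we get P''(-4) = 24 > 0 ⇒ local minimum; P''(2) = -24 < 0 ⇒ local maximum.
So the local minimum value is P(-4) = -308/3.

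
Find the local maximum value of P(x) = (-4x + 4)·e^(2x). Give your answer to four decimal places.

5.4366

P'(x) = (-4)·e^(2x) + (-4x + 4)·2·e^(2x) = (-8x + 4)·e^(2x). Since e^(2x) > 0, the only critical point is x = 1/2.
P''(1/2) has the same sign as -8 < 0, so this is a local maximum.
P(1/2) = (2)·e^(1) ≈ 5.4366.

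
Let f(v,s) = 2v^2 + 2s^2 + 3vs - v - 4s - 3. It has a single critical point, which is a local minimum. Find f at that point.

-43/7

∂f/∂v = 4v + 3s - 1 = 0 and ∂f/∂s = 3v + 4s - 4 = 0, so (v, s) = (-8/7, 13/7).
The Hessian has f_{vv} = 4, f_{ss} = 4, f_{vs} = 3, giving D = 7 > 0 with f_{vv} > 0, so the point is a local minimum.
f(-8/7, 13/7) = -43/7.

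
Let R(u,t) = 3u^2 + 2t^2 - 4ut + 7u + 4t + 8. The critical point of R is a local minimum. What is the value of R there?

-97/4

∂R/∂u = 6u - 4t + 7 = 0 and ∂R/∂t = -4u + 4t + 4 = 0, so (u, t) = (-11/2, -13/2).
The Hessian has R_{uu} = 6, R_{tt} = 4, R_{ut} = -4, giving D = 8 > 0 with R_{uu} > 0, so the point is a local minimum.
R(-11/2, -13/2) = -97/4.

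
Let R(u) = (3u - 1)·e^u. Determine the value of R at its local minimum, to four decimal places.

By the product rule, R'(u) = (3u + 2)·e^u. Since e^u > 0, the only critical point is u = -2/3.
R''(-2/3) has the same sign as 3 > 0, so this is a local minimum.
R(-2/3) = (-3)·e^(-2/3) ≈ -1.5403.

-1.5403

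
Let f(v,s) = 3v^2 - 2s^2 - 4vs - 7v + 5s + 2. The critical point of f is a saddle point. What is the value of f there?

-83/40

∂f/∂v = 6v - 4s - 7 = 0 and ∂f/∂s = -4v - 4s + 5 = 0, so (v, s) = (6/5, 1/20).
The Hessian has f_{vv} = 6, f_{ss} = -4, f_{vs} = -4, giving D = -40 < 0, so the point is a saddle point.
f(6/5, 1/20) = -83/40.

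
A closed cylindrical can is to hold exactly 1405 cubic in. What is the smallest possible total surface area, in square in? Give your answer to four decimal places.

694.4358

With radius r and height h, πr²h = 1405 so h = 1405/(πr²), and S(r) = 2πr² + 2πrh = 2πr² + 2·1405/r.
S'(r) = 4πr − 2·1405/r² = 0 ⇒ r³ = 1405/(2π), so r ≈ 6.0697 and h = 2r ≈ 12.1394.
S''(r) = 4π + 4·1405/r³ > 0, so this is the minimum; S ≈ 694.4358.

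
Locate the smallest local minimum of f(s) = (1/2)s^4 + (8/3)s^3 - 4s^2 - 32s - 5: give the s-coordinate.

2

f'(s) = 2s^3 + 8s^2 - 8s - 32. Setting f'(s) = 0 gives s ∈ {-4, -2, 2}.
Second-derivative test with f''(s) = 6s^2 + 16s - 8: f''(-4) = 24 > 0 ⇒ local minimum; f''(-2) = -16 < 0 ⇒ local maximum; f''(2) = 48 > 0 ⇒ local minimum.
Thus f has its smallest local minimum at s = 2, with value -167/3.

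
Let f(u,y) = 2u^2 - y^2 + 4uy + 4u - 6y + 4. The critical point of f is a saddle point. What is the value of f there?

31/3

∂f/∂u = 4u + 4y + 4 = 0 and ∂f/∂y = 4u - 2y - 6 = 0, so (u, y) = (2/3, -5/3).
The Hessian has f_{uu} = 4, f_{yy} = -2, f_{uy} = 4, giving D = -24 < 0, so the point is a saddle point.
f(2/3, -5/3) = 31/3.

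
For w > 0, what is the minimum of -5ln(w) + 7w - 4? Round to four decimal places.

2.6824

g'(w) = -5/w + 7 = 0 gives w = 5/7.
g''(w) = 5/w², which is positive for w > 0, so this is a local minimum.
g(5/7) = -5·ln(5/7) + 5 - 4 ≈ 2.6824.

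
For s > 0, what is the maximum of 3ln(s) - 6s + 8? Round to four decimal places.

f'(s) = 3/s − 6 = 0 gives s = 1/2.
f''(s) = -3/s², which is negative for s > 0, so this is a local maximum.
f(1/2) = 3·ln(1/2) - 3 + 8 ≈ 2.9206.

2.9206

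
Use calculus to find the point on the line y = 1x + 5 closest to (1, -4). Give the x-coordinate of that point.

Minimize D(x)^2 = (x - 1)^2 + (x + 9)^2.
d/dx[D^2] = 2(x - 1) + 2·1·(x + 9) = 0 ⇒ x = -4.
Then y = 1 and the distance is √(50) ≈ 7.0711.

-4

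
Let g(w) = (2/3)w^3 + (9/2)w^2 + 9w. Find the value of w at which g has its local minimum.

-3/2

g'(w) = 2w^2 + 9w + 9 = 0 at w = -3, -3/2.
Since g''(w) = 4w + 9, we get g''(-3) = -3 < 0 ⇒ local maximum; g''(-3/2) = 3 > 0 ⇒ local minimum.
Thus g has its local minimum at w = -3/2, with value -45/8.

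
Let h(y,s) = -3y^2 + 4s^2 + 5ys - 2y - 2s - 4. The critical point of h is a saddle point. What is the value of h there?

∂h/∂y = -6y + 5s - 2 = 0 and ∂h/∂s = 5y + 8s - 2 = 0, so (y, s) = (-6/73, 22/73).
The Hessian has h_{yy} = -6, h_{ss} = 8, h_{ys} = 5, giving D = -73 < 0, so the point is a saddle point.
h(-6/73, 22/73) = -308/73.

-308/73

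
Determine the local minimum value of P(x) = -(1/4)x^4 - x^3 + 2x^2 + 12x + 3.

Critical points: P'(x) = -x^3 - 3x^2 + 4x + 12 vanishes at x = -3, -2, 2.
P''(x) = -3x^2 - 6x + 4. P''(-3) = -5 < 0 ⇒ local maximum; P''(-2) = 4 > 0 ⇒ local minimum; P''(2) = -20 < 0 ⇒ local maximum.
So the local minimum value is P(-2) = -9.

-9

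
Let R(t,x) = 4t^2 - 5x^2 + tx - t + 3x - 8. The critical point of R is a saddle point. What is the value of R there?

∂R/∂t = 8t + x - 1 = 0 and ∂R/∂x = t - 10x + 3 = 0, so (t, x) = (7/81, 25/81).
The Hessian has R_{tt} = 8, R_{xx} = -10, R_{tx} = 1, giving D = -81 < 0, so the point is a saddle point.
R(7/81, 25/81) = -614/81.

-614/81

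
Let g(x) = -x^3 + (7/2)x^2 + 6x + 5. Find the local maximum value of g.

g'(x) = -3x^2 + 7x + 6. Setting g'(x) = 0 gives x ∈ {-2/3, 3}.
Second-derivative test with g''(x) = -6x + 7: g''(-2/3) = 11 > 0 ⇒ local minimum; g''(3) = -11 < 0 ⇒ local maximum.
Thus g has its local maximum at x = 3, with value 55/2.

55/2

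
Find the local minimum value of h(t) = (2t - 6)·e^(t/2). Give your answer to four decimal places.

h'(t) = 2·e^(t/2) + (2t - 6)·(1/2)·e^(t/2) = (t - 1)·e^(t/2). Since e^(t/2) > 0, the only critical point is t = 1.
h''(1) has the same sign as 1 > 0, so this is a local minimum.
h(1) = (-4)·e^(1/2) ≈ -6.5949.

-6.5949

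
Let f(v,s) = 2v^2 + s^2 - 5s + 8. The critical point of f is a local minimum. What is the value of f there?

∂f/∂v = 4v = 0 and ∂f/∂s = 2s - 5 = 0, so (v, s) = (0, 5/2).
The Hessian has f_{vv} = 4, f_{ss} = 2, f_{vs} = 0, giving D = 8 > 0 with f_{vv} > 0, so the point is a local minimum.
f(0, 5/2) = 7/4.

7/4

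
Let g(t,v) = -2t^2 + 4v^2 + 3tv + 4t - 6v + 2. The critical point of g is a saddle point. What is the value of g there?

146/41

∂g/∂t = -4t + 3v + 4 = 0 and ∂g/∂v = 3t + 8v - 6 = 0, so (t, v) = (50/41, 12/41).
The Hessian has g_{tt} = -4, g_{vv} = 8, g_{tv} = 3, giving D = -41 < 0, so the point is a saddle point.
g(50/41, 12/41) = 146/41.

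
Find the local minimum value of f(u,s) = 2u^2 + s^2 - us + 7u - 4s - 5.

∂f/∂u = 4u - s + 7 = 0 and ∂f/∂s = -u + 2s - 4 = 0, so (u, s) = (-10/7, 9/7).
The Hessian has f_{uu} = 4, f_{ss} = 2, f_{us} = -1, giving D = 7 > 0 with f_{uu} > 0, so the point is a local minimum.
f(-10/7, 9/7) = -88/7.

-88/7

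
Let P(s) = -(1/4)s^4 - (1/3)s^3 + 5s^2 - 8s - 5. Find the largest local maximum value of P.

P'(s) = -s^3 - s^2 + 10s - 8. Setting P'(s) = 0 gives s ∈ {-4, 1, 2}.
Second-derivative test with P''(s) = -3s^2 - 2s + 10: P''(-4) = -30 < 0 ⇒ local maximum; P''(1) = 5 > 0 ⇒ local minimum; P''(2) = -6 < 0 ⇒ local maximum.
So the largest local maximum value is P(-4) = 193/3.

193/3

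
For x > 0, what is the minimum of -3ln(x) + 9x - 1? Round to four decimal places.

f'(x) = -3/x + 9 = 0 gives x = 1/3.
f''(x) = 3/x², which is positive for x > 0, so this is a local minimum.
f(1/3) = -3·ln(1/3) + 3 - 1 ≈ 5.2958.

5.2958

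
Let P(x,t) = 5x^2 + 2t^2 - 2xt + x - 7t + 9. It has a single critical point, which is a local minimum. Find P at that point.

91/36

∂P/∂x = 10x - 2t + 1 = 0 and ∂P/∂t = -2x + 4t - 7 = 0, so (x, t) = (5/18, 17/9).
The Hessian has P_{xx} = 10, P_{tt} = 4, P_{xt} = -2, giving D = 36 > 0 with P_{xx} > 0, so the point is a local minimum.
P(5/18, 17/9) = 91/36.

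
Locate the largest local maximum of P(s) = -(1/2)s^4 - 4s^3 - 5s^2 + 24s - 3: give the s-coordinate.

1

P'(s) = -2s^3 - 12s^2 - 10s + 24 = 0 at s = -4, -3, 1.
P''(s) = -6s^2 - 24s - 10. P''(-4) = -10 < 0 ⇒ local maximum; P''(-3) = 8 > 0 ⇒ local minimum; P''(1) = -40 < 0 ⇒ local maximum.
The largest local maximum is P(1) = 23/2.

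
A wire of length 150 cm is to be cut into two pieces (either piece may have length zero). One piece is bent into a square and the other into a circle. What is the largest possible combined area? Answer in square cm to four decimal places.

Let x be the length used for the square. Square side x/4; circle radius (150−x)/(2π).
A(x) = (x/4)² + π·((150−x)/(2π))² = x²/16 + (150−x)²/(4π) for 0 ≤ x ≤ 150. A'(x) = x/8 − (150−x)/(2π) = 0 gives x = 4·150/(π+4) ≈ 84.0149.
A'' > 0, so the interior critical point is a minimum; the maximum is at an endpoint. A(0) = 1790.4931 and A(150) = 1406.2500, so the largest area is 1790.4931.

1790.4931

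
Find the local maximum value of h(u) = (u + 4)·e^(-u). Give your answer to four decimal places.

20.0855

By the product rule, h'(u) = (-u - 3)·e^(-u). Since e^(-u) > 0, the only critical point is u = -3.
h''(-3) has the same sign as -1 < 0, so this is a local maximum.
h(-3) = (1)·e^(3) ≈ 20.0855.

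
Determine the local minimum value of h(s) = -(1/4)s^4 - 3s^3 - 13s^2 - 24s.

Critical points: h'(s) = -s^3 - 9s^2 - 26s - 24 vanishes at s = -4, -3, -2.
Second-derivative test with h''(s) = -3s^2 - 18s - 26: h''(-4) = -2 < 0 ⇒ local maximum; h''(-3) = 1 > 0 ⇒ local minimum; h''(-2) = -2 < 0 ⇒ local maximum.
The local minimum is h(-3) = 63/4.

63/4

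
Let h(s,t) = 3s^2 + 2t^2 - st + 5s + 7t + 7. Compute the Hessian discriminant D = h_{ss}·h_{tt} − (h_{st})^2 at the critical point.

23

∂h/∂s = 6s - t + 5 = 0 and ∂h/∂t = -s + 4t + 7 = 0, so (s, t) = (-27/23, -47/23).
The Hessian has h_{ss} = 6, h_{tt} = 4, h_{st} = -1, giving D = 23 > 0 with h_{ss} > 0, so the point is a local minimum.
D = (6)·(4) − (-1)^2 = 23.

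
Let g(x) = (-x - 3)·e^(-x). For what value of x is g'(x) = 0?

-2

By the product rule, g'(x) = (x + 2)·e^(-x). Since e^(-x) > 0, the only critical point is x = -2.
g''(-2) has the same sign as 1 > 0, so this is a local minimum.
g(-2) = (-1)·e^(2) ≈ -7.3891.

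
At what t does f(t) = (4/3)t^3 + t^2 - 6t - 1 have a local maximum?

f'(t) = 4t^2 + 2t - 6. Setting f'(t) = 0 gives t ∈ {-3/2, 1}.
f''(t) = 8t + 2. f''(-3/2) = -10 < 0 ⇒ local maximum; f''(1) = 10 > 0 ⇒ local minimum.
Thus f has its local maximum at t = -3/2, with value 23/4.

-3/2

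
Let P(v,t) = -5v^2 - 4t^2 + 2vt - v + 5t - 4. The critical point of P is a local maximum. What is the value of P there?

-185/76

∂P/∂v = -10v + 2t - 1 = 0 and ∂P/∂t = 2v - 8t + 5 = 0, so (v, t) = (1/38, 12/19).
The Hessian has P_{vv} = -10, P_{tt} = -8, P_{vt} = 2, giving D = 76 > 0 with P_{vv} < 0, so the point is a local maximum.
P(1/38, 12/19) = -185/76.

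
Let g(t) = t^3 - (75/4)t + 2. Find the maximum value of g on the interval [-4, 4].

133/4

Differentiating, g'(t) = 3t^2 - 75/4; which vanishes at t = -5/2 and t = 5/2.
Compare values at every candidate in [-4, 4]: g(-4) = 13; g(-5/2) = 133/4; g(5/2) = -117/4; g(4) = -9.
Hence the absolute maximum is 133/4 at t = -5/2.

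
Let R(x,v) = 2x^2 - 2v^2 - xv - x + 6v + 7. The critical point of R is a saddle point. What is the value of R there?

∂R/∂x = 4x - v - 1 = 0 and ∂R/∂v = -x - 4v + 6 = 0, so (x, v) = (10/17, 23/17).
The Hessian has R_{xx} = 4, R_{vv} = -4, R_{xv} = -1, giving D = -17 < 0, so the point is a saddle point.
R(10/17, 23/17) = 183/17.

183/17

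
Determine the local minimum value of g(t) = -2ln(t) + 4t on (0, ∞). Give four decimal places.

3.3863

g'(t) = -2/t + 4 = 0 gives t = 1/2.
g''(t) = 2/t², which is positive for t > 0, so this is a local minimum.
g(1/2) = -2·ln(1/2) + 2 ≈ 3.3863.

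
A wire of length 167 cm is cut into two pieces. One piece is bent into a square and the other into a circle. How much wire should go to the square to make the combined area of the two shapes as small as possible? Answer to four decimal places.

Let x be the length used for the square. Square side x/4; circle radius (167−x)/(2π).
A(x) = (x/4)² + π·((167−x)/(2π))² = x²/16 + (167−x)²/(4π) for 0 ≤ x ≤ 167. A'(x) = x/8 − (167−x)/(2π) = 0 gives x = 4·167/(π+4) ≈ 93.5366.
A'' = 1/8 + 1/(2π) > 0, so this gives the minimum combined area; x ≈ 93.5366 cm to the square.

93.5366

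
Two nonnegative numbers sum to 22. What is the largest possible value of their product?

With x + y = 22, the product is P(x) = x(22 − x).
P'(x) = 22 − 2x = 0 gives x = 11; P'' = −2 < 0, so this is the maximum.
P = 11·11 = 121.

121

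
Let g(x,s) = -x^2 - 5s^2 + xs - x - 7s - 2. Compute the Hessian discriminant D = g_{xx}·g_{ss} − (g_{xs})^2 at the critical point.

∂g/∂x = -2x + s - 1 = 0 and ∂g/∂s = x - 10s - 7 = 0, so (x, s) = (-17/19, -15/19).
The Hessian has g_{xx} = -2, g_{ss} = -10, g_{xs} = 1, giving D = 19 > 0 with g_{xx} < 0, so the point is a local maximum.
D = (-2)·(-10) − (1)^2 = 19.

19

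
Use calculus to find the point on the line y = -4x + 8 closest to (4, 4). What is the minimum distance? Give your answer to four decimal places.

2.9104

Minimize D(x)^2 = (x - 4)^2 + (-4x + 4)^2.
d/dx[D^2] = 2(x - 4) + 2·(-4)·(-4x + 4) = 0 ⇒ x = 20/17.
Then y = 56/17 and the distance is √(144/17) ≈ 2.9104.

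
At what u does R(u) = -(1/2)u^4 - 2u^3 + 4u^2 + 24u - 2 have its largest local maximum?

Critical points: R'(u) = -2u^3 - 6u^2 + 8u + 24 vanishes at u = -3, -2, 2.
Since R''(u) = -6u^2 - 12u + 8, we get R''(-3) = -10 < 0 ⇒ local maximum; R''(-2) = 8 > 0 ⇒ local minimum; R''(2) = -40 < 0 ⇒ local maximum.
So the largest local maximum value is R(2) = 38.

2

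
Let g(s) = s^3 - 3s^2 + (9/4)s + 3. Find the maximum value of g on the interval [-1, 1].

7/2

The derivative is 3s^2 - 6s + 9/4, whose only zero in [-1, 1] is s = 1/2.
Compare values at every candidate in [-1, 1]: g(-1) = -13/4, g(1/2) = 7/2, g(1) = 13/4.
The maximum over the interval is 7/2, attained at s = 1/2.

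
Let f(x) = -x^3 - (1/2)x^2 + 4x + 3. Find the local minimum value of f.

f'(x) = -3x^2 - x + 4 = 0 at x = -4/3, 1.
f''(x) = -6x - 1. f''(-4/3) = 7 > 0 ⇒ local minimum; f''(1) = -7 < 0 ⇒ local maximum.
Thus f has its local minimum at x = -4/3, with value -23/27.

-23/27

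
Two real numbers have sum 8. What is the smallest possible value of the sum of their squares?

With a + b = 8, a^2 + b^2 = a^2 + (8 − a)^2.
The derivative 2a − 2(8 − a) = 4a − 16 vanishes at a = 4; second derivative 4 > 0, a minimum.
The minimum is 2·(4)^2 = 32.

32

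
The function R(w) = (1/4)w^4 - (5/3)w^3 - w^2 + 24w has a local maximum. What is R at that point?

153/4

Critical points: R'(w) = w^3 - 5w^2 - 2w + 24 vanishes at w = -2, 3, 4.
R''(w) = 3w^2 - 10w - 2. R''(-2) = 30 > 0 ⇒ local minimum; R''(3) = -5 < 0 ⇒ local maximum; R''(4) = 6 > 0 ⇒ local minimum.
The local maximum is R(3) = 153/4.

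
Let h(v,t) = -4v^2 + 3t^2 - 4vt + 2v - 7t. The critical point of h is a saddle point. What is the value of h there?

-15/4

∂h/∂v = -8v - 4t + 2 = 0 and ∂h/∂t = -4v + 6t - 7 = 0, so (v, t) = (-1/4, 1).
The Hessian has h_{vv} = -8, h_{tt} = 6, h_{vt} = -4, giving D = -64 < 0, so the point is a saddle point.
h(-1/4, 1) = -15/4.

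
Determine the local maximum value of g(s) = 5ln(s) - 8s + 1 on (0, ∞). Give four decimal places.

g'(s) = 5/s − 8 = 0 gives s = 5/8.
g''(s) = -5/s², which is negative for s > 0, so this is a local maximum.
g(5/8) = 5·ln(5/8) - 5 + 1 ≈ -6.3500.

-6.3500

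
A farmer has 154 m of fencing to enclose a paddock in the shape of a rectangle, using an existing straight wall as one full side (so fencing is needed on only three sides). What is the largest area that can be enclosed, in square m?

Let the sides perpendicular to the wall have length x and the parallel side y, so 2x + y = 154 and the area is A = xy = x(154 − 2x).
A'(x) = 154 − 4x = 0 gives x = 77/2, and A''(x) = −4 < 0 confirms a maximum.
Then y = 154 − 2·77/2 = 77 and A = 5929/2.

5929/2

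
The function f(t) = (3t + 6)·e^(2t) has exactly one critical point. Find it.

-5/2

f'(t) = 3·e^(2t) + (3t + 6)·2·e^(2t) = (6t + 15)·e^(2t). Since e^(2t) > 0, the only critical point is t = -5/2.
f''(-5/2) has the same sign as 6 > 0, so this is a local minimum.
f(-5/2) = (-3/2)·e^(-5) ≈ -0.0101.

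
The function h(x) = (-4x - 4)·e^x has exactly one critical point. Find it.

-2

h'(x) = (-4)·e^x + (-4x - 4)·1·e^x = (-4x - 8)·e^x. Since e^x > 0, the only critical point is x = -2.
h''(-2) has the same sign as -4 < 0, so this is a local maximum.
h(-2) = (4)·e^(-2) ≈ 0.5413.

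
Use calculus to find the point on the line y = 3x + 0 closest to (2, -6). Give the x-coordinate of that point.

-8/5

Minimize D(x)^2 = (x - 2)^2 + (3x + 6)^2.
d/dx[D^2] = 2(x - 2) + 2·3·(3x + 6) = 0 ⇒ x = -8/5.
Then y = -24/5 and the distance is √(72/5) ≈ 3.7947.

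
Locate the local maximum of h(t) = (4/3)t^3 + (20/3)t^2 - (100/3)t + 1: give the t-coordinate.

h'(t) = 4t^2 + (40/3)t - 100/3. Setting h'(t) = 0 gives t ∈ {-5, 5/3}.
Second-derivative test with h''(t) = 8t + 40/3: h''(-5) = -80/3 < 0 ⇒ local maximum; h''(5/3) = 80/3 > 0 ⇒ local minimum.
Thus h has its local maximum at t = -5, with value 503/3.

-5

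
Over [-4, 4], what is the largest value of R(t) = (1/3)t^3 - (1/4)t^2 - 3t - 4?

R'(t) = t^2 - (1/2)t - 3, which vanishes at t = -3/2 and t = 2.
Compare values at every candidate in [-4, 4]: R(-4) = -52/3; R(-3/2) = -19/16; R(2) = -25/3; R(4) = 4/3.
Hence the absolute maximum is 4/3 at t = 4.

4/3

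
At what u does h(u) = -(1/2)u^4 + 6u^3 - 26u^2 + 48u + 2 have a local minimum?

3

Critical points: h'(u) = -2u^3 + 18u^2 - 52u + 48 vanishes at u = 2, 3, 4.
Second-derivative test with h''(u) = -6u^2 + 36u - 52: h''(2) = -4 < 0 ⇒ local maximum; h''(3) = 2 > 0 ⇒ local minimum; h''(4) = -4 < 0 ⇒ local maximum.
So the local minimum value is h(3) = 67/2.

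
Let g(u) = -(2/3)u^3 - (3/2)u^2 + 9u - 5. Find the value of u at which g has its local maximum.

3/2

Critical points: g'(u) = -2u^2 - 3u + 9 vanishes at u = -3, 3/2.
g''(u) = -4u - 3. g''(-3) = 9 > 0 ⇒ local minimum; g''(3/2) = -9 < 0 ⇒ local maximum.
Thus g has its local maximum at u = 3/2, with value 23/8.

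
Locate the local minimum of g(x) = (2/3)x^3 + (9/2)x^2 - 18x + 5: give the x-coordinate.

3/2

g'(x) = 2x^2 + 9x - 18 = 0 at x = -6, 3/2.
Second-derivative test with g''(x) = 4x + 9: g''(-6) = -15 < 0 ⇒ local maximum; g''(3/2) = 15 > 0 ⇒ local minimum.
So the local minimum value is g(3/2) = -77/8.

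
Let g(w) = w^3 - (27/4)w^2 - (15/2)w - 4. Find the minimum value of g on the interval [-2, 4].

-78

g'(w) = 3w^2 - (27/2)w - 15/2, whose only zero in [-2, 4] is w = -1/2.
Candidates: g(-2) = -24; g(-1/2) = -33/16; g(4) = -78.
Hence the absolute minimum is -78 at w = 4.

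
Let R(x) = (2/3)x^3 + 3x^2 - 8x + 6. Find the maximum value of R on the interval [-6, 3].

130/3

The derivative is 2x^2 + 6x - 8, which vanishes at x = -4 and x = 1.
Candidates: R(-6) = 18, R(-4) = 130/3, R(1) = 5/3, R(3) = 27.
Hence the absolute maximum is 130/3 at x = -4.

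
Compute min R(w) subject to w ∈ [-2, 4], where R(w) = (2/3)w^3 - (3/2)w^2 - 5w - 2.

-323/24

R'(w) = 2w^2 - 3w - 5, which vanishes at w = -1 and w = 5/2.
Compare values at every candidate in [-2, 4]: R(-2) = -10/3,  R(-1) = 5/6,  R(5/2) = -323/24,  R(4) = -10/3.
The minimum over the interval is -323/24, attained at w = 5/2.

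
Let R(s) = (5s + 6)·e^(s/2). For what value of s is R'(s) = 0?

-16/5

Differentiating with the product rule gives R'(s) = ((5/2)s + 8)·e^(s/2). Since e^(s/2) > 0, the only critical point is s = -16/5.
R''(-16/5) has the same sign as 5/2 > 0, so this is a local minimum.
R(-16/5) = (-10)·e^(-8/5) ≈ -2.0190.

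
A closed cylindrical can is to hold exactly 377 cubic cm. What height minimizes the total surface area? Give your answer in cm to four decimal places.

7.8298

With radius r and height h, πr²h = 377 so h = 377/(πr²), and S(r) = 2πr² + 2πrh = 2πr² + 2·377/r.
S'(r) = 4πr − 2·377/r² = 0 ⇒ r³ = 377/(2π), so r ≈ 3.9149 and h = 2r ≈ 7.8298.
S''(r) = 4π + 4·377/r³ > 0, so this is the minimum; S ≈ 288.8964.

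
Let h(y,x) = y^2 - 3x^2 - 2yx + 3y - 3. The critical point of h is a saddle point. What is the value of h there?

-75/16

∂h/∂y = 2y - 2x + 3 = 0 and ∂h/∂x = -2y - 6x = 0, so (y, x) = (-9/8, 3/8).
The Hessian has h_{yy} = 2, h_{xx} = -6, h_{yx} = -2, giving D = -16 < 0, so the point is a saddle point.
h(-9/8, 3/8) = -75/16.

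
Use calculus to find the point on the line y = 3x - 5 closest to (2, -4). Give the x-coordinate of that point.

Minimize D(x)^2 = (x - 2)^2 + (3x - 1)^2.
d/dx[D^2] = 2(x - 2) + 2·3·(3x - 1) = 0 ⇒ x = 1/2.
Then y = -7/2 and the distance is √(5/2) ≈ 1.5811.

1/2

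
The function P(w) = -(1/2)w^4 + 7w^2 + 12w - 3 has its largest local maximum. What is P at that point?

111/2

P'(w) = -2w^3 + 14w + 12. Setting P'(w) = 0 gives w ∈ {-2, -1, 3}.
Since P''(w) = -6w^2 + 14, we get P''(-2) = -10 < 0 ⇒ local maximum; P''(-1) = 8 > 0 ⇒ local minimum; P''(3) = -40 < 0 ⇒ local maximum.
Thus P has its largest local maximum at w = 3, with value 111/2.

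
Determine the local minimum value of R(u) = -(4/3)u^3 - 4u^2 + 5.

-1/3

R'(u) = -4u^2 - 8u. Setting R'(u) = 0 gives u ∈ {-2, 0}.
R''(u) = -8u - 8. R''(-2) = 8 > 0 ⇒ local minimum; R''(0) = -8 < 0 ⇒ local maximum.
The local minimum is R(-2) = -1/3.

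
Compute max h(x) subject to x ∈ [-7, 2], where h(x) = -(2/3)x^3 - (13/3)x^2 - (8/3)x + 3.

The derivative is -2x^2 - (26/3)x - 8/3, which vanishes at x = -4 and x = -1/3.
Evaluating at the critical points and endpoints: h(-7) = 38; h(-4) = -13; h(-1/3) = 278/81; h(2) = -25.
So the maximum is h(-7) = 38.

38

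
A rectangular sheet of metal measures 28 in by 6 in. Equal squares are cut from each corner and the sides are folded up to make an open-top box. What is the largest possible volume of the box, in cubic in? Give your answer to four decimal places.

112.9021

With cut size x, the volume is V(x) = x(28 − 2x)(6 − 2x) for 0 < x < 3.
V'(x) = 12x^2 − 136x + 168. Setting V'(x) = 0 gives x ≈ 1.4110 (the root in (0, 3)).
V''(x) = 24x − 136 is negative there, so this is the maximum; V ≈ 112.9021.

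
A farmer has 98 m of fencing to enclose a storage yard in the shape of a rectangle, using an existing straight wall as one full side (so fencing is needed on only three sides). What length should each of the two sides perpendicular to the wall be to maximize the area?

Let the sides perpendicular to the wall have length x and the parallel side y, so 2x + y = 98 and the area is A = xy = x(98 − 2x).
A'(x) = 98 − 4x = 0 gives x = 49/2, and A''(x) = −4 < 0 confirms a maximum.
Then y = 98 − 2·49/2 = 49 and A = 2401/2.

49/2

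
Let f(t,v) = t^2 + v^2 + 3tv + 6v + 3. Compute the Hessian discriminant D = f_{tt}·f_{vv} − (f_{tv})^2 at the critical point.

-5

∂f/∂t = 2t + 3v = 0 and ∂f/∂v = 3t + 2v + 6 = 0, so (t, v) = (-18/5, 12/5).
The Hessian has f_{tt} = 2, f_{vv} = 2, f_{tv} = 3, giving D = -5 < 0, so the point is a saddle point.
D = (2)·(2) − (3)^2 = -5.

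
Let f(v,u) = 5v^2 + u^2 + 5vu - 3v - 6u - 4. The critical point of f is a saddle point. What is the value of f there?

∂f/∂v = 10v + 5u - 3 = 0 and ∂f/∂u = 5v + 2u - 6 = 0, so (v, u) = (24/5, -9).
The Hessian has f_{vv} = 10, f_{uu} = 2, f_{vu} = 5, giving D = -5 < 0, so the point is a saddle point.
f(24/5, -9) = 79/5.

79/5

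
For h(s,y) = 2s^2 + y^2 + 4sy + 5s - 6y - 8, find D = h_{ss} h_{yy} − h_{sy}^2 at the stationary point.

-8

∂h/∂s = 4s + 4y + 5 = 0 and ∂h/∂y = 4s + 2y - 6 = 0, so (s, y) = (17/4, -11/2).
The Hessian has h_{ss} = 4, h_{yy} = 2, h_{sy} = 4, giving D = -8 < 0, so the point is a saddle point.
D = (4)·(2) − (4)^2 = -8.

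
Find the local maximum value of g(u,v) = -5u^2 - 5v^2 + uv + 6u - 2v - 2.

∂g/∂u = -10u + v + 6 = 0 and ∂g/∂v = u - 10v - 2 = 0, so (u, v) = (58/99, -14/99).
The Hessian has g_{uu} = -10, g_{vv} = -10, g_{uv} = 1, giving D = 99 > 0 with g_{uu} < 0, so the point is a local maximum.
g(58/99, -14/99) = -10/99.

-10/99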